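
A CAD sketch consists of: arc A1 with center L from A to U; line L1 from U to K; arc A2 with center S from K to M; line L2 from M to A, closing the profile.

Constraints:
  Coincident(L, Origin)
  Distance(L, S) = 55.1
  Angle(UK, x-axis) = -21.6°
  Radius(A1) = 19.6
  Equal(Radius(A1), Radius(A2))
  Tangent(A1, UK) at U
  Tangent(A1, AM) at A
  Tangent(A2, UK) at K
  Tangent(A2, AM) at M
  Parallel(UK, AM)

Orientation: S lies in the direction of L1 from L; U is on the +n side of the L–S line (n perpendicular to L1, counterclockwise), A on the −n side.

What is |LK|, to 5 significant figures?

58.482

The slot axis is L1's direction at -21.6°, so u = (cos -21.6°, sin -21.6°) = (0.92978, -0.36812) and n = (−sin -21.6°, cos -21.6°) = (0.36812, 0.92978). L is at the origin and S lies 55.1 along u from L, so S = 55.1·u = (51.231, -20.284). Tangency of A1 to both parallel lines with radius 19.6 puts U and A at L ± 19.6·n: U = (7.2152, 18.224), A = (-7.2152, -18.224). Equal radii place K and M the same way about S: K = S + 19.6·n = (58.446, -2.0600), M = S − 19.6·n = (44.015, -38.507). Then |LK| = |K − L| = 58.482.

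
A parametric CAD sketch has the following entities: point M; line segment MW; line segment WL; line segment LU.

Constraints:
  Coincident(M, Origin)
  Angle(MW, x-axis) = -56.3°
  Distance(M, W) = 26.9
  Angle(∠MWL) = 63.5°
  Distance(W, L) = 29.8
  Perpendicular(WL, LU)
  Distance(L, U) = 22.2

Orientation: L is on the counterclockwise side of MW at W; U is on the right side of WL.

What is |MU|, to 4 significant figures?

49.58

∠MWL = 63.5°, so WL runs at -56.3° + (180° − 63.5°) = 60.20° from the x-axis; with |WL| = 29.8, L = W + 29.8·(cos 60.20°, sin 60.20°) = (29.74, 3.480). WL ⟂ LU; with |LU| = 22.2 on the right of WL, U = L + 22.2·(0.8678, -0.4970) = (49.00, -7.553). Then |MU| = |U − M| = 49.58.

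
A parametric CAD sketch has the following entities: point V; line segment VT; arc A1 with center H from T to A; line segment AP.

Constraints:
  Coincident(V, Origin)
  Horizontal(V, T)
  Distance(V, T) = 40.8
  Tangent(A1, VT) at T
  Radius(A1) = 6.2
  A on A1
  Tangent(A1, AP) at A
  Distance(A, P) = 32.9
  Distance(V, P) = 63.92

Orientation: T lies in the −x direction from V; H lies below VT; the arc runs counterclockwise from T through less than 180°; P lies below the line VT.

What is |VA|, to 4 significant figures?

47.25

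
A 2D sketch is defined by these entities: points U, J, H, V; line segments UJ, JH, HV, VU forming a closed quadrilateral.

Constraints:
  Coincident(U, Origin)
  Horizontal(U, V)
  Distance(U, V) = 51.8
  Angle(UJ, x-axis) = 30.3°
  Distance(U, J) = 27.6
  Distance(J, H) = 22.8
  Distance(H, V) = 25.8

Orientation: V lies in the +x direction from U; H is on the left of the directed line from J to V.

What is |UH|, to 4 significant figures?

50.39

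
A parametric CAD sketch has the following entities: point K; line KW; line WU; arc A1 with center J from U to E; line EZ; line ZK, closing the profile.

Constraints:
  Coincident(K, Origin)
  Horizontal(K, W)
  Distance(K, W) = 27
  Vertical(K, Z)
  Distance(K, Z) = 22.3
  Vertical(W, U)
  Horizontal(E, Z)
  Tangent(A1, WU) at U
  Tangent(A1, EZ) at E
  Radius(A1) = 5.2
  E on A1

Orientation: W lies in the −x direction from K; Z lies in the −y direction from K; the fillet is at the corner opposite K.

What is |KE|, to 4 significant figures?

31.19

The virtual corner opposite K is at (-27.00, -22.30). The tangent condition forces JU to be normal to WU and the tangent condition forces JE to be normal to EZ, with radius 5.2, so the center J sits 5.2 in from both sides at J = (-21.80, -17.10). That places the tangent points at U = (-27.00, -17.10) on WU and E = (-21.80, -22.30) on EZ. Then |KE| = |E − K| = 31.19.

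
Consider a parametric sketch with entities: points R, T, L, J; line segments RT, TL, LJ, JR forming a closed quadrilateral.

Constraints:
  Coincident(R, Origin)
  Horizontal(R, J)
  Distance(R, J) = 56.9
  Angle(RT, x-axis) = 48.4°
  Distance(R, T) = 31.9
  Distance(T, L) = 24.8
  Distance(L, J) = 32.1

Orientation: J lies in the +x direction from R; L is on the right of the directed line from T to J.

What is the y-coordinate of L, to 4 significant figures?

-0.6784

R is at the origin; R and J share the same y with |RJ| = 56.9 and J in +x, so J = (56.9, 0). RT runs at 48.4° with |RT| = 31.9, so T = (21.18, 23.85). L is determined by |TL| = 24.8 and |LJ| = 32.1 together: it lies at the intersection of circle(T, 24.8) and circle(J, 32.1). With |TJ| = 42.95, the foot of the radical line on TJ is 16.64 from T and the perpendicular offset is √(24.8² − 16.64²) = 18.39. Taking the right-of-TJ solution: L = (24.81, -0.6784).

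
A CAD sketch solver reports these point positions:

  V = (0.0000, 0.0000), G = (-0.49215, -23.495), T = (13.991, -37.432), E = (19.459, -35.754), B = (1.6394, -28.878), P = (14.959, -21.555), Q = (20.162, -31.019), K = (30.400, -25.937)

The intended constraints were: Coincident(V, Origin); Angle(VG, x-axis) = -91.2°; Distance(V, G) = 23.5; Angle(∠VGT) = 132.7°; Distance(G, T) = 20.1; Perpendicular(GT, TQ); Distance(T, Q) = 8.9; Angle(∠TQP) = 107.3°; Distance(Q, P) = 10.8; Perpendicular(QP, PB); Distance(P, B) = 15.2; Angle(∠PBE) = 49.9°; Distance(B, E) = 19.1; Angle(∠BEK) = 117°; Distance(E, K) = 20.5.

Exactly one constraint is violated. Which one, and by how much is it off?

Distance(E, K) = 20.5 — off by 5.80.

V = (0.00, 0.00) ✓; VG at -91.20° ✓; |VG| = 23.50 ✓; ∠VGT = 132.7° ✓; |GT| = 20.10 ✓; ∠(GT, TQ) = 90.00° ✓; |TQ| = 8.900 ✓; ∠TQP = 107.3° ✓; |QP| = 10.80 ✓; ∠(QP, PB) = 90.00° ✓; |PB| = 15.20 ✓; ∠PBE = 49.90° ✓; |BE| = 19.10 ✓; ∠BEK = 117.0° ✓; |EK| = 14.70 ✗.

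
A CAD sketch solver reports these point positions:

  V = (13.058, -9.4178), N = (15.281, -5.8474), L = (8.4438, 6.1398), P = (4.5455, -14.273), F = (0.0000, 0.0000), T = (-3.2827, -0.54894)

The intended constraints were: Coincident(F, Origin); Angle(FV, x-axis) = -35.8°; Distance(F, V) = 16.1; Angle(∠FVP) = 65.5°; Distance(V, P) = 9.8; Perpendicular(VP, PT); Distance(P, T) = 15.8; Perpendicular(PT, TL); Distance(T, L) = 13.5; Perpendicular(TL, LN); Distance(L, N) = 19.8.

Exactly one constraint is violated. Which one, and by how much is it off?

Distance(L, N) = 19.8 — off by 6.00.

F = (0.00, 0.00) ✓; FV at -35.80° ✓; |FV| = 16.10 ✓; ∠FVP = 65.50° ✓; |VP| = 9.800 ✓; ∠(VP, PT) = 90.00° ✓; |PT| = 15.80 ✓; ∠(PT, TL) = 90.00° ✓; |TL| = 13.50 ✓; ∠(TL, LN) = 90.00° ✓; |LN| = 13.80 ✗.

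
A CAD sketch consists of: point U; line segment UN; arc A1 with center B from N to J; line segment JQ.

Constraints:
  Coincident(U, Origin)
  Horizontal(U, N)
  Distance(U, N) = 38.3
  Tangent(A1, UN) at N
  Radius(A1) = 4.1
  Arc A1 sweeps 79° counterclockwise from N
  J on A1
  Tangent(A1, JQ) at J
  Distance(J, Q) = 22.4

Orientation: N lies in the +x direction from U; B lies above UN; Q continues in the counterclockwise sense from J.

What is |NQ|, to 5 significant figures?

26.632

On A1, N sits at bearing -90° from B; a 79° counterclockwise sweep puts J at bearing -11°, so J = B + 4.1·(cos -11°, sin -11°) = (42.325, 3.3177). Tangency of A1 to JQ means the radius BJ is perpendicular to JQ, so JQ runs along (−sin -11°, cos -11°); with |JQ| = 22.4, Q = (46.599, 25.306). Then |NQ| = |Q − N| = 26.632.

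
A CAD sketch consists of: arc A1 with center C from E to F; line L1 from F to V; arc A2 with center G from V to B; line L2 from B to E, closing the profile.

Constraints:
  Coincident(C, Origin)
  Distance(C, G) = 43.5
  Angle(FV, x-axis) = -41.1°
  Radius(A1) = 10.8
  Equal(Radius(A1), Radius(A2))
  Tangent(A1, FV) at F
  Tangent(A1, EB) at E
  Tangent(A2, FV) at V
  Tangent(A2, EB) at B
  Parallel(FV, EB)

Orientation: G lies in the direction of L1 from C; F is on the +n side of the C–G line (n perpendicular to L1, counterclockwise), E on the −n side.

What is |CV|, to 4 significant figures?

44.82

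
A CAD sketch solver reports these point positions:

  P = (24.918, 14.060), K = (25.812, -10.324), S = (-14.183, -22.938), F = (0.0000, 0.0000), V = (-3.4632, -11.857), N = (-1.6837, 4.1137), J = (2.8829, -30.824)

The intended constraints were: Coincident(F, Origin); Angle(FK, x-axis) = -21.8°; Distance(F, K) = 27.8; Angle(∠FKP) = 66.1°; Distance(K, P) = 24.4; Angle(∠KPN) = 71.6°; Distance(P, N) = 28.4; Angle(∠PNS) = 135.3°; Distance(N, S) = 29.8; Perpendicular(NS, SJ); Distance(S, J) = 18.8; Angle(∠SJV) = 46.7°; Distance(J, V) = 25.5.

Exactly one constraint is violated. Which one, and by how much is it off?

Distance(J, V) = 25.5 — off by 5.50.

F = (0.00, 0.00) ✓; FK at -21.80° ✓; |FK| = 27.80 ✓; ∠FKP = 66.10° ✓; |KP| = 24.40 ✓; ∠KPN = 71.60° ✓; |PN| = 28.40 ✓; ∠PNS = 135.3° ✓; |NS| = 29.80 ✓; ∠(NS, SJ) = 90.00° ✓; |SJ| = 18.80 ✓; ∠SJV = 46.70° ✓; |JV| = 20.00 ✗.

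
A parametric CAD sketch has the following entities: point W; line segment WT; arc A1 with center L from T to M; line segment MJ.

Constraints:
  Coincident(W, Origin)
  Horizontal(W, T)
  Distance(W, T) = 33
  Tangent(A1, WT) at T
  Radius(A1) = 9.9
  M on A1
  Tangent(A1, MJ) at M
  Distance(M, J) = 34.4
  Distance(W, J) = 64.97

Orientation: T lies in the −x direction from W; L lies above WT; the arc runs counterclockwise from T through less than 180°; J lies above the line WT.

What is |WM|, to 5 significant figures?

30.949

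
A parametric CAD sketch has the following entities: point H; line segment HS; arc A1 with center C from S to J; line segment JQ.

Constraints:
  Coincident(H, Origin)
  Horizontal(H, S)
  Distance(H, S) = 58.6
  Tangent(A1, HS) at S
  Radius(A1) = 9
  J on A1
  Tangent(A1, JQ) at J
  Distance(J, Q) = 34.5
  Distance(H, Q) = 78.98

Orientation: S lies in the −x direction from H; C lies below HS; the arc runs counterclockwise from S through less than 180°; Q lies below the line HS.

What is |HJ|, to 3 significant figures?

68.3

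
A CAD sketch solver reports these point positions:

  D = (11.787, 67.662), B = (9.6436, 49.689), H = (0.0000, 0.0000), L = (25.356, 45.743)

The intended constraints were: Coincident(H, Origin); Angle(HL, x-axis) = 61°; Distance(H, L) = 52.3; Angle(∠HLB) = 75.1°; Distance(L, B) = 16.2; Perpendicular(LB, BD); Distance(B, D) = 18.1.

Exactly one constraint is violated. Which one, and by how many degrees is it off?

Perpendicular(LB, BD) — off by 7.30°.

H = (0.00, 0.00) ✓; HL at 61.00° ✓; |HL| = 52.30 ✓; ∠HLB = 75.10° ✓; |LB| = 16.20 ✓; ∠(LB, BD) = 82.70° ✗; |BD| = 18.10 ✓.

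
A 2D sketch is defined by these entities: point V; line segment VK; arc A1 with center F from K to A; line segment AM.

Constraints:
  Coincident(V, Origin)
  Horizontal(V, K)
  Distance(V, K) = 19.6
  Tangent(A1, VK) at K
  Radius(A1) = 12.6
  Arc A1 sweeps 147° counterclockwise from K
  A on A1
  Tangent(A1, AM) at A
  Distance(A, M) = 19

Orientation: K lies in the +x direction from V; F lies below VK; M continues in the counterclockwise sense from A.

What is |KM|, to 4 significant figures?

34.72

V is at the origin; V and K share the same y with |VK| = 19.6 and K on the +x side, so K = (19.60, 0.000). A1 meets VK tangentially, so FK is at right angles to VK, so F = K + (0, -12.6) = (19.60, -12.60). On A1, K sits at bearing 90° from F; a 147° counterclockwise sweep puts A at bearing 237°, so A = F + 12.6·(cos 237°, sin 237°) = (12.74, -23.17). Since A1 is tangent to AM there, FA ⟂ AM, so AM runs along (−sin 237°, cos 237°); with |AM| = 19.0, M = (28.67, -33.52). Then |KM| = |M − K| = 34.72.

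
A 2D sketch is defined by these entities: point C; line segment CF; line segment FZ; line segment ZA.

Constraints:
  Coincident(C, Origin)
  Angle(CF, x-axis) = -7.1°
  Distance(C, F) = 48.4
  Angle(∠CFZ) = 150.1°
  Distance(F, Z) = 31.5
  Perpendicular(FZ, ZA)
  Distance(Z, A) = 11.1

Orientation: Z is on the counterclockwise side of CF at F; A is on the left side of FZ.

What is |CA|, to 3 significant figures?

74.6

C is at the origin; CF runs at -7.1° with length 48.4, so F = 48.4·(cos -7.1°, sin -7.1°) = (48.0, -5.98). ∠CFZ = 150.1°, so FZ runs at -7.1° + (180° − 150.1°) = 22.8° from the x-axis; with |FZ| = 31.5, Z = F + 31.5·(cos 22.8°, sin 22.8°) = (77.1, 6.22). FZ is perpendicular to ZA; with |ZA| = 11.1 on the left of FZ, A = Z + 11.1·(-0.388, 0.922) = (72.8, 16.5). Then |CA| = |A − C| = 74.6.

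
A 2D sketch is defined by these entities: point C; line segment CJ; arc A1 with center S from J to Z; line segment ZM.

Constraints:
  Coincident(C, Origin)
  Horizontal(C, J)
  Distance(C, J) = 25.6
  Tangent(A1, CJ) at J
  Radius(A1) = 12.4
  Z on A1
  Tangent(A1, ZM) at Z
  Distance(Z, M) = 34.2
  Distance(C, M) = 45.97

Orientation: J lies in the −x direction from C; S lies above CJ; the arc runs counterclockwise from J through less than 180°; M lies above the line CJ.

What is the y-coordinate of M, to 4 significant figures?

44.99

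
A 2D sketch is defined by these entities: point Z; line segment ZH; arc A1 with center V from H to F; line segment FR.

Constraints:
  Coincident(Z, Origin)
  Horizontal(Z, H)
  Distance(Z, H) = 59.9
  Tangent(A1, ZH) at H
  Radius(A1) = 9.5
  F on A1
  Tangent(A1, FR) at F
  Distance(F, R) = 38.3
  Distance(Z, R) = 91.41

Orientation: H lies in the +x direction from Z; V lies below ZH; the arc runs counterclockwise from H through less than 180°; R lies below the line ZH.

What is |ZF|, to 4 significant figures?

55.69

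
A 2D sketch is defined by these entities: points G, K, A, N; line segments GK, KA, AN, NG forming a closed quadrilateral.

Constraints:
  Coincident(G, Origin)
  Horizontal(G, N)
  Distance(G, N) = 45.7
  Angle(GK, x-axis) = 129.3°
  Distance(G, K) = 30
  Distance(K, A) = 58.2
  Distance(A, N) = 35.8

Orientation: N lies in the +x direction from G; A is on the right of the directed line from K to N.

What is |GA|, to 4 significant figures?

28.20

G is at the origin; GN is horizontal with |GN| = 45.7 and N in +x, so N = (45.7, 0). GK runs at 129.3° with |GK| = 30.0, so K = (-19.00, 23.22). A is determined by |KA| = 58.2 and |AN| = 35.8 together: it lies at the intersection of circle(K, 58.2) and circle(N, 35.8). With |KN| = 68.74, the foot of the radical line on KN is 49.69 from K and the perpendicular offset is √(58.2² − 49.69²) = 30.31. Taking the right-of-KN solution: A = (17.53, -22.09).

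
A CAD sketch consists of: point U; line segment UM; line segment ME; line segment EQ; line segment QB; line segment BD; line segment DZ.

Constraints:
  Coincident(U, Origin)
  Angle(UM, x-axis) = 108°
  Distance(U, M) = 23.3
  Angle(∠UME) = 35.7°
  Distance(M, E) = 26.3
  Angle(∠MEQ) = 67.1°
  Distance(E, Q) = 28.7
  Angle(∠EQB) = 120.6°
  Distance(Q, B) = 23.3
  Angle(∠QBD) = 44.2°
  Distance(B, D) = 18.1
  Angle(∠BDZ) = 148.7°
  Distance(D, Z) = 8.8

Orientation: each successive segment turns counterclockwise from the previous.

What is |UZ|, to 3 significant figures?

7.60

U is at the origin; UM runs at 108.0° with length 23.3, so M = (-7.20, 22.2). ∠UME = 35.7° gives ME at -108° from the x-axis; with |ME| = 26.3, E = (-15.2, -2.90). ∠MEQ = 67.1° gives EQ at 5.20° from the x-axis; with |EQ| = 28.7, Q = (13.4, -0.294). ∠EQB = 120.6° gives QB at 64.6° from the x-axis; with |QB| = 23.3, B = (23.4, 20.8). ∠QBD = 44.2° gives BD at -160° from the x-axis; with |BD| = 18.1, D = (6.42, 14.4). ∠BDZ = 148.7° gives DZ at -128° from the x-axis; with |DZ| = 8.8, Z = (0.961, 7.54). Then |UZ| = |Z − U| = 7.60.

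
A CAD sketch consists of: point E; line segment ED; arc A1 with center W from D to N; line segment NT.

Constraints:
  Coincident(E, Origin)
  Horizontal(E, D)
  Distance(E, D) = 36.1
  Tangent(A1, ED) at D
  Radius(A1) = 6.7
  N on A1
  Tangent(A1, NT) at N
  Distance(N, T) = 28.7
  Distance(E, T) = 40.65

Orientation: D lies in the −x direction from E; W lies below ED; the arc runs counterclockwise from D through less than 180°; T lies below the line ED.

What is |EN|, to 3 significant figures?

42.7

E is at the origin; E and D share the same y with |ED| = 36.1 and D on the −x side, so D = (-36.1, 0.00). A1 meets ED tangentially, so WD is at right angles to ED, so W = D + (0, -6.7) = (-36.1, -6.70). Since WN ⟂ NT (tangency), |WT| = √(6.7² + 28.7²) = 29.5 regardless of where N sits on A1. So T lies on both circle(E, 40.65) and circle(W, 29.5); the below-ED intersection is T = (-23.4, -33.3). N is the foot of the tangent from T: N = (-41.3, -10.9).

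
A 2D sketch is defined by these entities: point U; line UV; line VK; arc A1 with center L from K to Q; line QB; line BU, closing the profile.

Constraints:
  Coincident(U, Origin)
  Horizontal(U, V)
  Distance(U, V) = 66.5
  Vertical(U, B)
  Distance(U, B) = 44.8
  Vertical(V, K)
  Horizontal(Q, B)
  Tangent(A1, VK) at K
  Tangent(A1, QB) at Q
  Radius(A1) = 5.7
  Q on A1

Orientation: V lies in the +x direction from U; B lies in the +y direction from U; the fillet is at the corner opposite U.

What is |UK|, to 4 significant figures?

77.14

U is at the origin; UV is horizontal with |UV| = 66.5 and V on the +x side, so V = (66.50, 0.000). UB is vertical with |UB| = 44.8 and B on the +y side, so B = (0.000, 44.80). The virtual corner opposite U is at (66.50, 44.80). Since A1 is tangent to VK there, LK ⟂ VK and the tangent condition forces LQ to be normal to QB, with radius 5.7, so the center L sits 5.7 in from both sides at L = (60.80, 39.10). That places the tangent points at K = (66.50, 39.10) on VK and Q = (60.80, 44.80) on QB. Then |UK| = |K − U| = 77.14.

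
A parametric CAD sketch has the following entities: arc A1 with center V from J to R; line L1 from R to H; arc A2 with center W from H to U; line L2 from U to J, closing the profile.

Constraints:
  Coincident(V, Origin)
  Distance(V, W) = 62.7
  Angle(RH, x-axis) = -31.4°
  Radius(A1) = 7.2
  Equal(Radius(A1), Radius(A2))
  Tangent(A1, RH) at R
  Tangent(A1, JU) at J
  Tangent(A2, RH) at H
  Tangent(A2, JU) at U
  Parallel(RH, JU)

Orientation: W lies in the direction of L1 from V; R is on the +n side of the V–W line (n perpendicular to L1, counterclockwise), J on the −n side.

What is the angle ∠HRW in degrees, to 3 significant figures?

6.55°

The slot axis is L1's direction at -31.4°, so u = (cos -31.4°, sin -31.4°) = (0.854, -0.521) and n = (−sin -31.4°, cos -31.4°) = (0.521, 0.854). V is at the origin and W lies 62.7 along u from V, so W = 62.7·u = (53.5, -32.7). Tangency of A1 to both parallel lines with radius 7.2 puts R and J at V ± 7.2·n: R = (3.75, 6.15), J = (-3.75, -6.15). Equal radii place H and U the same way about W: H = W + 7.2·n = (57.3, -26.5), U = W − 7.2·n = (49.8, -38.8). Then cos ∠HRW = RH·RW / (|RH||RW|), giving 6.55°.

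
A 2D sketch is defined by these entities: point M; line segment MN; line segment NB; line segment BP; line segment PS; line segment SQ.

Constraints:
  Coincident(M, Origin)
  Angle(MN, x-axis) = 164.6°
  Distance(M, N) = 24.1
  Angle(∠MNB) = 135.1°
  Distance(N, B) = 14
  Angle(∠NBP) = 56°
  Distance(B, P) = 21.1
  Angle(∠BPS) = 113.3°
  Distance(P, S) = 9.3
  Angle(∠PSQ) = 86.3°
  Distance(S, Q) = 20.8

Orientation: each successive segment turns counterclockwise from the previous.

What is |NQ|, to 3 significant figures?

4.72

M is at the origin; MN runs at 164.6° with length 24.1, so N = (-23.2, 6.40). ∠MNB = 135.1° gives NB at -150° from the x-axis; with |NB| = 14.0, B = (-35.4, -0.494). ∠NBP = 56.0° gives BP at -26.5° from the x-axis; with |BP| = 21.1, P = (-16.5, -9.91). ∠BPS = 113.3° gives PS at 40.2° from the x-axis; with |PS| = 9.3, S = (-9.43, -3.91). ∠PSQ = 86.3° gives SQ at 134° from the x-axis; with |SQ| = 20.8, Q = (-23.9, 11.1). Then |NQ| = |Q − N| = 4.72.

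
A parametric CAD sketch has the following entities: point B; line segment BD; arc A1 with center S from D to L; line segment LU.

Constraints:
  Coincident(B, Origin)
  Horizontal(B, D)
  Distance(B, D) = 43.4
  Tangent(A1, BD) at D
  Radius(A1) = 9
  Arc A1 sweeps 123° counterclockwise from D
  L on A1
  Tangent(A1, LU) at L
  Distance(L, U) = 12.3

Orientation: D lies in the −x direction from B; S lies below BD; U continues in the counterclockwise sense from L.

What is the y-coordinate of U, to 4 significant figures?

-24.22

B is at the origin; B and D share the same y with |BD| = 43.4 and D on the −x side, so D = (-43.40, 0.000). Tangency of A1 to BD means the radius SD is perpendicular to BD, so S = D + (0, -9) = (-43.40, -9.000). On A1, D sits at bearing 90° from S; a 123° counterclockwise sweep puts L at bearing 213°, so L = S + 9.0·(cos 213°, sin 213°) = (-50.95, -13.90). Tangency of A1 to LU means the radius SL is perpendicular to LU, so LU runs along (−sin 213°, cos 213°); with |LU| = 12.3, U = (-44.25, -24.22). So U.y = -24.22.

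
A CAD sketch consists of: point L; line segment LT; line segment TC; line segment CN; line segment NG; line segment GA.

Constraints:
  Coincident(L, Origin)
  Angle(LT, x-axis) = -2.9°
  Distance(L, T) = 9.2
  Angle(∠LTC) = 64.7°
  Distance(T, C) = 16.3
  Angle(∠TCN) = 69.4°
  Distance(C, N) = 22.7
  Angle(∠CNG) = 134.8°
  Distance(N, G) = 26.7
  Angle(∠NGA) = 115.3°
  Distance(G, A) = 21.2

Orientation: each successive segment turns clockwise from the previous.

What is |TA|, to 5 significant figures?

37.065

∠CNG = 134.8° gives NG at 86.000° from the x-axis; with |NG| = 26.7, G = (-11.604, 28.884). ∠NGA = 115.3° gives GA at 21.300° from the x-axis; with |GA| = 21.2, A = (8.1477, 36.585). Then |TA| = |A − T| = 37.065.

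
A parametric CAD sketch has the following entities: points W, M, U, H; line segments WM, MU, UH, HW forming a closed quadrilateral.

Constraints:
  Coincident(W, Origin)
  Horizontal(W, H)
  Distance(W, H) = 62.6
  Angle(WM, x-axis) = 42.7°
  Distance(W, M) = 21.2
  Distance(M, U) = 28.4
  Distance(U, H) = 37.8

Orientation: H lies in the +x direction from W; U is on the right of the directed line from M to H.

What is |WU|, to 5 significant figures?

29.157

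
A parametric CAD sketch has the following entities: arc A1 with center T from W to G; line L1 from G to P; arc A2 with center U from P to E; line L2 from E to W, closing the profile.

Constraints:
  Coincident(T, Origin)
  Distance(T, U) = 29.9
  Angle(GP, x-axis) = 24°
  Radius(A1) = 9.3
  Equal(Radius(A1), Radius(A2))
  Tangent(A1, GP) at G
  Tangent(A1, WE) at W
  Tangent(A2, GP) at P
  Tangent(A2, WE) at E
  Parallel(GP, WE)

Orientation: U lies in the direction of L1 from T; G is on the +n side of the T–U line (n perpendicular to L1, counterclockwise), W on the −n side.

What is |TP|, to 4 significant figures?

31.31

The slot axis is L1's direction at 24.0°, so u = (cos 24.0°, sin 24.0°) = (0.9135, 0.4067) and n = (−sin 24.0°, cos 24.0°) = (-0.4067, 0.9135). T is at the origin and U lies 29.9 along u from T, so U = 29.9·u = (27.32, 12.16). Tangency of A1 to both parallel lines with radius 9.3 puts G and W at T ± 9.3·n: G = (-3.783, 8.496), W = (3.783, -8.496). Equal radii place P and E the same way about U: P = U + 9.3·n = (23.53, 20.66), E = U − 9.3·n = (31.10, 3.665). Then |TP| = |P − T| = 31.31.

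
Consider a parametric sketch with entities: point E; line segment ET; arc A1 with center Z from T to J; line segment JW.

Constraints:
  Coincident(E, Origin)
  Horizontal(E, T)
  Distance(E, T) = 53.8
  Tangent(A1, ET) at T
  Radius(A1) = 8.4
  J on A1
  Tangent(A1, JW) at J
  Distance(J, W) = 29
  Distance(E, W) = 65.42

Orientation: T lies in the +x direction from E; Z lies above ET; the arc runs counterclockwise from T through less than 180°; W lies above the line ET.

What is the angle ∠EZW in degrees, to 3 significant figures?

97.0°

Checks: |ZJ| = 8.400 ✓; ∠(ZJ, JW) = 90.00° ✓; |JW| = 29.00 ✓; |EW| = 65.42 ✓.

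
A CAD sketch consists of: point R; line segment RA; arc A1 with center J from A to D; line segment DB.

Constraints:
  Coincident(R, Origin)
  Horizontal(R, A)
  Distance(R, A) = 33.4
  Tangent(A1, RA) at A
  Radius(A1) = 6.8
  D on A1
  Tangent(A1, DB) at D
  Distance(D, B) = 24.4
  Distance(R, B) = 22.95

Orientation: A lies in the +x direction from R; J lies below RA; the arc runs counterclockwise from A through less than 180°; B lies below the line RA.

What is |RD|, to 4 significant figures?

28.55

R is at the origin; R and A share the same y with |RA| = 33.4 and A on the +x side, so A = (33.40, 0.000). The tangent condition forces JA to be normal to RA, so J = A + (0, -6.8) = (33.40, -6.800). Since JD ⟂ DB (tangency), |JB| = √(6.8² + 24.4²) = 25.33 regardless of where D sits on A1. So B lies on both circle(R, 22.95) and circle(J, 25.33); the below-RA intersection is B = (11.65, -19.78). D is the foot of the tangent from B: D = (28.48, -2.109).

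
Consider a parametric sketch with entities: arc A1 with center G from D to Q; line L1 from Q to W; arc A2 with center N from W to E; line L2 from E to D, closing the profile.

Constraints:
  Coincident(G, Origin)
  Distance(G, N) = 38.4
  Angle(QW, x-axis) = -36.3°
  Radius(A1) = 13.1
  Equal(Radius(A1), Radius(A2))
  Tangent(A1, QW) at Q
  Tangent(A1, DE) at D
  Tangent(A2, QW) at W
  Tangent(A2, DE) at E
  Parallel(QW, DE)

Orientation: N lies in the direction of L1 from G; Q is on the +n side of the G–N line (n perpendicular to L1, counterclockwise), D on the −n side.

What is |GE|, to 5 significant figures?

40.573

The slot axis is L1's direction at -36.3°, so u = (cos -36.3°, sin -36.3°) = (0.80593, -0.59201) and n = (−sin -36.3°, cos -36.3°) = (0.59201, 0.80593). G is at the origin and N lies 38.4 along u from G, so N = 38.4·u = (30.948, -22.733). Tangency of A1 to both parallel lines with radius 13.1 puts Q and D at G ± 13.1·n: Q = (7.7554, 10.558), D = (-7.7554, -10.558). Equal radii place W and E the same way about N: W = N + 13.1·n = (38.703, -12.176), E = N − 13.1·n = (23.192, -33.291). Then |GE| = |E − G| = 40.573.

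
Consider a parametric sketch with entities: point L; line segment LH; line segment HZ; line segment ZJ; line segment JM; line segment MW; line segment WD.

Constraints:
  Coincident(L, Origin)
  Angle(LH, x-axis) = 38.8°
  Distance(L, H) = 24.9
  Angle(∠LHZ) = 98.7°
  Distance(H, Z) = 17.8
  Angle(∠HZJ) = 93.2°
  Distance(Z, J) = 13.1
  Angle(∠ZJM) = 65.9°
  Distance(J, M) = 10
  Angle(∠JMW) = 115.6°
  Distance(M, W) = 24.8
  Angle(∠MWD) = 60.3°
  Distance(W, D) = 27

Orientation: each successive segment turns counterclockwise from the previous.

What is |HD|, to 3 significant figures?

31.9

∠JMW = 115.6° gives MW at 25.4° from the x-axis; with |MW| = 24.8, W = (29.0, 29.4). ∠MWD = 60.3° gives WD at 145° from the x-axis; with |WD| = 27.0, D = (6.83, 44.9). Then |HD| = |D − H| = 31.9.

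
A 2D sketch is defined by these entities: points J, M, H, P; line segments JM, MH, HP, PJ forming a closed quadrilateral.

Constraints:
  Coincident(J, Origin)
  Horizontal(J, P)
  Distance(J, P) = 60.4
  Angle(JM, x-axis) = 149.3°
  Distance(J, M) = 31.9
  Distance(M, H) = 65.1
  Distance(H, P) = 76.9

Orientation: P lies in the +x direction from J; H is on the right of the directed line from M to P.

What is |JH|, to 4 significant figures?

44.02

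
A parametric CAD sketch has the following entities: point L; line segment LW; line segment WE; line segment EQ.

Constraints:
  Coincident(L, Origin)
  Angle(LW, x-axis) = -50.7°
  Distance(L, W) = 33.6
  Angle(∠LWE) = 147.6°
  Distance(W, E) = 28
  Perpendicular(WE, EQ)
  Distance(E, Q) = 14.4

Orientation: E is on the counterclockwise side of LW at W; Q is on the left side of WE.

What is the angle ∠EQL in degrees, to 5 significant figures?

93.658°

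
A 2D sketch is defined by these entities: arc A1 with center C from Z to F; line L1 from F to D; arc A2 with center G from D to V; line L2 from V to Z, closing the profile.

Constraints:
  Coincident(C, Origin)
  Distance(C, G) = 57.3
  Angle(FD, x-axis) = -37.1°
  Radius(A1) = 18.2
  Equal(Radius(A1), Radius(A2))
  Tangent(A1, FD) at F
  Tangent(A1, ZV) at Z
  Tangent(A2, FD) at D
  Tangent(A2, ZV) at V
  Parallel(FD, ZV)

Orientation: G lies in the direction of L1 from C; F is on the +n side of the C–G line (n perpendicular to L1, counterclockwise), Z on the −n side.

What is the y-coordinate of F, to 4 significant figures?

14.52

The slot axis is L1's direction at -37.1°, so u = (cos -37.1°, sin -37.1°) = (0.7976, -0.6032) and n = (−sin -37.1°, cos -37.1°) = (0.6032, 0.7976). C is at the origin and G lies 57.3 along u from C, so G = 57.3·u = (45.70, -34.56). Tangency of A1 to both parallel lines with radius 18.2 puts F and Z at C ± 18.2·n: F = (10.98, 14.52), Z = (-10.98, -14.52). So F.y = 14.52.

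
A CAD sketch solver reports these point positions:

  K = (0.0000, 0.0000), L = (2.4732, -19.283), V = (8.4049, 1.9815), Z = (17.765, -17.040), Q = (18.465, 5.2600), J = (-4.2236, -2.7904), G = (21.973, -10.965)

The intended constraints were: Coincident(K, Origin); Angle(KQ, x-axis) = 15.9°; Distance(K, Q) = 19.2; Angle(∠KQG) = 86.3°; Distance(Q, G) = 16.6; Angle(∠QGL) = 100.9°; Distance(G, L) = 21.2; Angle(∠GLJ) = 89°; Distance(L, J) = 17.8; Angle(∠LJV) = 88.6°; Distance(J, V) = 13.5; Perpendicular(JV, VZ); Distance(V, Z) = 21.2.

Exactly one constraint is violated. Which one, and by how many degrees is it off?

Perpendicular(JV, VZ) — off by 5.50°.

K = (0.00, 0.00) ✓; KQ at 15.90° ✓; |KQ| = 19.20 ✓; ∠KQG = 86.30° ✓; |QG| = 16.60 ✓; ∠QGL = 100.9° ✓; |GL| = 21.20 ✓; ∠GLJ = 89.00° ✓; |LJ| = 17.80 ✓; ∠LJV = 88.60° ✓; |JV| = 13.50 ✓; ∠(JV, VZ) = 84.50° ✗; |VZ| = 21.20 ✓.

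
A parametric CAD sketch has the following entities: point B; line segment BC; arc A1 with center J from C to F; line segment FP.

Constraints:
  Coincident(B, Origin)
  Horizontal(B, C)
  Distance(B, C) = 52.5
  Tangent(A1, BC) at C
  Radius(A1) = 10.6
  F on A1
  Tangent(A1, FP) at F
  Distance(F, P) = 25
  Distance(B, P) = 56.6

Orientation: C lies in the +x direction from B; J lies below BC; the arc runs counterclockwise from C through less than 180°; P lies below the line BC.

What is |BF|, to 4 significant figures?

43.41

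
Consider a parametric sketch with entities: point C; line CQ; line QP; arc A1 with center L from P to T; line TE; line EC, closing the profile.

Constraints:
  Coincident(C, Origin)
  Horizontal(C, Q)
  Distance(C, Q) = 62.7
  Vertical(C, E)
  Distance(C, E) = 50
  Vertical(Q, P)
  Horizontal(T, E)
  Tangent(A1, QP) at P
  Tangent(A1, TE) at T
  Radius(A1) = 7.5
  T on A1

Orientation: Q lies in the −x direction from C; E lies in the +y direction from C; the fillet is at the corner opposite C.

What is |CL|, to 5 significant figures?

69.666

C is at the origin; C and Q share the same y with |CQ| = 62.7 and Q on the −x side, so Q = (-62.700, 0.0000). CE is vertical with |CE| = 50.0 and E on the +y side, so E = (0.0000, 50.000). The virtual corner opposite C is at (-62.700, 50.000). Since A1 is tangent to QP there, LP ⟂ QP and A1 meets TE tangentially, so LT is at right angles to TE, with radius 7.5, so the center L sits 7.5 in from both sides at L = (-55.200, 42.500). Then |CL| = |L − C| = 69.666.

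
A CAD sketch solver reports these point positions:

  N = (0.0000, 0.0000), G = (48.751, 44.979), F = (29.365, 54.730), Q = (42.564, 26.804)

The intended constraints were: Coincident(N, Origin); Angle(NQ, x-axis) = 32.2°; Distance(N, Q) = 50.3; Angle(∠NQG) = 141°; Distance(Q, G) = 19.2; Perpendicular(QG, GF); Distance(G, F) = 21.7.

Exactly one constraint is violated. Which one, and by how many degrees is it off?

Perpendicular(QG, GF) — off by 7.90°.

N = (0.00, 0.00) ✓; NQ at 32.20° ✓; |NQ| = 50.30 ✓; ∠NQG = 141.0° ✓; |QG| = 19.20 ✓; ∠(QG, GF) = 82.10° ✗; |GF| = 21.70 ✓.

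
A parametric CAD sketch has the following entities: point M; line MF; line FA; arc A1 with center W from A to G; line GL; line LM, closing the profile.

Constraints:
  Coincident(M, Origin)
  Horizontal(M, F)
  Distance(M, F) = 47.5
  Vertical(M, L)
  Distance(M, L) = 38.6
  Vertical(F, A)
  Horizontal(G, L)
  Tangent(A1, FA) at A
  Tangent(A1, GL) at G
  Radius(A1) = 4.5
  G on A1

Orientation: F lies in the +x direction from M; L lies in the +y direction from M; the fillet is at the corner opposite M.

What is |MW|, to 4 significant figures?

54.88

M is at the origin; M and F share the same y with |MF| = 47.5 and F on the +x side, so F = (47.50, 0.000). M and L share the same x with |ML| = 38.6 and L on the +y side, so L = (0.000, 38.60). The virtual corner opposite M is at (47.50, 38.60). The tangent condition forces WA to be normal to FA and A1 meets GL tangentially, so WG is at right angles to GL, with radius 4.5, so the center W sits 4.5 in from both sides at W = (43.00, 34.10). Then |MW| = |W − M| = 54.88.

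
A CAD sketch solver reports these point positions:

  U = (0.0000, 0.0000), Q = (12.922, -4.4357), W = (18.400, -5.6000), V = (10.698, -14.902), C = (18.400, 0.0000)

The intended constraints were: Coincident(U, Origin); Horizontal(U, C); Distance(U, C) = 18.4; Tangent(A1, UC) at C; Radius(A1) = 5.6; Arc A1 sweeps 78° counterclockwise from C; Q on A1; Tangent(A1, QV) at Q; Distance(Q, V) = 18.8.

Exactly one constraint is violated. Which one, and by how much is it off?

Distance(Q, V) = 18.8 — off by 8.10.

U = (0.00, 0.00) ✓; U.y = 0.00, C.y = 0.00 ✓; |UC| = 18.40 ✓; ∠(WC, CU) = 90.00° ✓; |WC| = 5.600 ✓; bearing(W→Q) − bearing(W→C) = 78.00° ✓; |WQ| = 5.600 ✓; ∠(WQ, QV) = 90.00° ✓; |QV| = 10.70 ✗.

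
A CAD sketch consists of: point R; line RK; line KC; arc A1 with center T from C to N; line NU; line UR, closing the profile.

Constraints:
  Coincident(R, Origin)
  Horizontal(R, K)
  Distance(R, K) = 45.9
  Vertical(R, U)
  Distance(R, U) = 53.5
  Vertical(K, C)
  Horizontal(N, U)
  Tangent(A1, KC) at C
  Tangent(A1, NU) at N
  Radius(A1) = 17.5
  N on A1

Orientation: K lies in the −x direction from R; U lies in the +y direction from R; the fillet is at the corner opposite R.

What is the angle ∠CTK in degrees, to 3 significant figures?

64.1°

R is at the origin; RK is horizontal with |RK| = 45.9 and K on the −x side, so K = (-45.9, 0.00). RU is vertical with |RU| = 53.5 and U on the +y side, so U = (0.00, 53.5). The virtual corner opposite R is at (-45.9, 53.5). A1 meets KC tangentially, so TC is at right angles to KC and since A1 is tangent to NU there, TN ⟂ NU, with radius 17.5, so the center T sits 17.5 in from both sides at T = (-28.4, 36.0). That places the tangent points at C = (-45.9, 36.0) on KC and N = (-28.4, 53.5) on NU. Then cos ∠CTK = TC·TK / (|TC||TK|), giving 64.1°.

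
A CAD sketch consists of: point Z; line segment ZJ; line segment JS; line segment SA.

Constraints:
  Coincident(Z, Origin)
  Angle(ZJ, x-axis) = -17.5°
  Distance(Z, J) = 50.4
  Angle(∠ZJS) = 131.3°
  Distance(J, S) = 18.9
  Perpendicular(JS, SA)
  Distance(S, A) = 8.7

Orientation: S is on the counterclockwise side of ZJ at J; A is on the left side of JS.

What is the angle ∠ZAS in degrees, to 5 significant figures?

119.21°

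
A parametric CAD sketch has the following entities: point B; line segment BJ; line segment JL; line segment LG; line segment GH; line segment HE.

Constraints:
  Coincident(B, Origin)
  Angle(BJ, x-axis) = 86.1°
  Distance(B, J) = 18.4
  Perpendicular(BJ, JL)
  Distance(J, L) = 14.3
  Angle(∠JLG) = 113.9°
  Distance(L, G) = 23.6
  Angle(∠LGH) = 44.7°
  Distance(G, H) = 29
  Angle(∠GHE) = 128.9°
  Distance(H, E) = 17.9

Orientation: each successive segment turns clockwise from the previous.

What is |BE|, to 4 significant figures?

25.92

B is at the origin; BJ runs at 86.1° with length 18.4, so J = (1.251, 18.36). The perpendicularity gives JL at right angles to BJ, so JL runs at -3.900°; with |JL| = 14.3, L = (15.52, 17.38). ∠JLG = 113.9° gives LG at -70.00° from the x-axis; with |LG| = 23.6, G = (23.59, -4.792). ∠LGH = 44.7° gives GH at 154.7° from the x-axis; with |GH| = 29.0, H = (-2.628, 7.601). ∠GHE = 128.9° gives HE at 103.6° from the x-axis; with |HE| = 17.9, E = (-6.837, 25.00). Then |BE| = |E − B| = 25.92.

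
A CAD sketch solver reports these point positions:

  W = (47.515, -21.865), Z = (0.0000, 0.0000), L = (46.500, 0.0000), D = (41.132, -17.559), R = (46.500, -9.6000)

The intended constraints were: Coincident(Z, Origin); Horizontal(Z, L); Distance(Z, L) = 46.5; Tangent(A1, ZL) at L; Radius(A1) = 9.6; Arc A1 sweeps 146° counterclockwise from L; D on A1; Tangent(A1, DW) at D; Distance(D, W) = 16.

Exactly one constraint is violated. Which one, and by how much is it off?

Distance(D, W) = 16 — off by 8.30.

Z = (0.00, 0.00) ✓; Z.y = 0.00, L.y = 0.00 ✓; |ZL| = 46.50 ✓; ∠(RL, LZ) = 90.00° ✓; |RL| = 9.600 ✓; bearing(R→D) − bearing(R→L) = 146.0° ✓; |RD| = 9.600 ✓; ∠(RD, DW) = 90.01° ✓; |DW| = 7.700 ✗.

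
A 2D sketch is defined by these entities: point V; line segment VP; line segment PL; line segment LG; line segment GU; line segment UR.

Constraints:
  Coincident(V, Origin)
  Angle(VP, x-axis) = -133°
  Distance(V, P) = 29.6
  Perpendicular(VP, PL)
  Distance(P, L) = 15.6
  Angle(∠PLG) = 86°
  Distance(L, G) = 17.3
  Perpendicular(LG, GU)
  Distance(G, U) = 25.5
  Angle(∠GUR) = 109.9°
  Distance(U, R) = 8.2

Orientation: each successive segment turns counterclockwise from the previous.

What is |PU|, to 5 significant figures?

19.015

V is at the origin; VP runs at -133.0° with length 29.6, so P = (-20.187, -21.648). VP ⟂ PL, so PL runs at -43.000°; with |PL| = 15.6, L = (-8.7780, -32.287). ∠PLG = 86.0° gives LG at 51.000° from the x-axis; with |LG| = 17.3, G = (2.1092, -18.843). LG ⟂ GU, so GU runs at 141.00°; with |GU| = 25.5, U = (-17.708, -2.7949). Then |PU| = |U − P| = 19.015.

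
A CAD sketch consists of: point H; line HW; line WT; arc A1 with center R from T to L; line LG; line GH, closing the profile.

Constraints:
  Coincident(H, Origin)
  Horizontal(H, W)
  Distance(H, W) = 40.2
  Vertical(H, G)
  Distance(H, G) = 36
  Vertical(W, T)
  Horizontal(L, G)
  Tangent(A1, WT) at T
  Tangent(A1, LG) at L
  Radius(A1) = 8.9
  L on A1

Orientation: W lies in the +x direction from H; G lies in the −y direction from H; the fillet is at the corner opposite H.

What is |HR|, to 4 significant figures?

41.40

H is at the origin; HW is horizontal with |HW| = 40.2 and W on the +x side, so W = (40.20, 0.000). H and G share the same x with |HG| = 36.0 and G on the −y side, so G = (0.000, -36.00). The virtual corner opposite H is at (40.20, -36.00). Since A1 is tangent to WT there, RT ⟂ WT and the tangent condition forces RL to be normal to LG, with radius 8.9, so the center R sits 8.9 in from both sides at R = (31.30, -27.10). Then |HR| = |R − H| = 41.40.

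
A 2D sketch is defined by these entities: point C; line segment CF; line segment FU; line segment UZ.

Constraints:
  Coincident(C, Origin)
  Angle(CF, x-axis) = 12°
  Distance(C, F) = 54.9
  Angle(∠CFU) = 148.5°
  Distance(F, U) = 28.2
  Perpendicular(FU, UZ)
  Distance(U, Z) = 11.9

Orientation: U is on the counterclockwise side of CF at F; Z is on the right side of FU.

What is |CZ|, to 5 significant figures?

85.286

∠CFU = 148.5°, so FU runs at 12.0° + (180° − 148.5°) = 43.500° from the x-axis; with |FU| = 28.2, U = F + 28.2·(cos 43.500°, sin 43.500°) = (74.156, 30.826). FU ⟂ UZ; with |UZ| = 11.9 on the right of FU, Z = U + 11.9·(0.68835, -0.72537) = (82.347, 22.194). Then |CZ| = |Z − C| = 85.286.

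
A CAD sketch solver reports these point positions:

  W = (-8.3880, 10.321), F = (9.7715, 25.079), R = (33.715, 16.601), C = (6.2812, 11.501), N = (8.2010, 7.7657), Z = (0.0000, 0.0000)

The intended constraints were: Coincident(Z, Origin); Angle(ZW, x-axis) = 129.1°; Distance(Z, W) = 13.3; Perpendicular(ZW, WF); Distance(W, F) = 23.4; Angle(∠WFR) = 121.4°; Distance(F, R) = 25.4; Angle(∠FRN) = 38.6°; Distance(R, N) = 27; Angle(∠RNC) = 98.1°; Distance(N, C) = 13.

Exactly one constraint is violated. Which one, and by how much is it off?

Distance(N, C) = 13 — off by 8.80.

Z = (0.00, 0.00) ✓; ZW at 129.1° ✓; |ZW| = 13.30 ✓; ∠(ZW, WF) = 90.00° ✓; |WF| = 23.40 ✓; ∠WFR = 121.4° ✓; |FR| = 25.40 ✓; ∠FRN = 38.60° ✓; |RN| = 27.00 ✓; ∠RNC = 98.10° ✓; |NC| = 4.200 ✗.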